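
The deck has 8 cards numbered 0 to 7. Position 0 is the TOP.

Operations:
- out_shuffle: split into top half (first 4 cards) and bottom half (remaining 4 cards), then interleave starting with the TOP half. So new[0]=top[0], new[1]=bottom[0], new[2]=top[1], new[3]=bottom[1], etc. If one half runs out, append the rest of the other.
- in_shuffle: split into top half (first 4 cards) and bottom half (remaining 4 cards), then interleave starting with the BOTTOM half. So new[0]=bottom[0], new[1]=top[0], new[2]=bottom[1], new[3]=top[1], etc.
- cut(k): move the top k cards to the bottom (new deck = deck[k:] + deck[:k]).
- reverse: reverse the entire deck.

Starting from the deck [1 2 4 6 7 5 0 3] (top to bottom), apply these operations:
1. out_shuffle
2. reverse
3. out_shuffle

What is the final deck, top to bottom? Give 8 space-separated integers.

Answer: 3 5 6 2 0 7 4 1

Derivation:
After op 1 (out_shuffle): [1 7 2 5 4 0 6 3]
After op 2 (reverse): [3 6 0 4 5 2 7 1]
After op 3 (out_shuffle): [3 5 6 2 0 7 4 1]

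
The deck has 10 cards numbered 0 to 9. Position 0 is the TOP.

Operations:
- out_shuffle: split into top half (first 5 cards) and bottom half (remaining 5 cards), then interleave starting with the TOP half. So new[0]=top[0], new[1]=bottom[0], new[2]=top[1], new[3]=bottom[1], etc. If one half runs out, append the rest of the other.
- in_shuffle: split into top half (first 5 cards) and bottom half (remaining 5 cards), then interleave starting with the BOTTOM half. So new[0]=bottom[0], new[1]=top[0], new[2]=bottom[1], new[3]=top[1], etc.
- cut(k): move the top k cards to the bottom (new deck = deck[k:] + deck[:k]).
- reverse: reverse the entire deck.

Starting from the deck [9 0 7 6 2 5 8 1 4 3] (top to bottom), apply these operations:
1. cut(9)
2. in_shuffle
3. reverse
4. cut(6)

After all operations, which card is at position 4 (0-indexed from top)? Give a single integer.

After op 1 (cut(9)): [3 9 0 7 6 2 5 8 1 4]
After op 2 (in_shuffle): [2 3 5 9 8 0 1 7 4 6]
After op 3 (reverse): [6 4 7 1 0 8 9 5 3 2]
After op 4 (cut(6)): [9 5 3 2 6 4 7 1 0 8]
Position 4: card 6.

Answer: 6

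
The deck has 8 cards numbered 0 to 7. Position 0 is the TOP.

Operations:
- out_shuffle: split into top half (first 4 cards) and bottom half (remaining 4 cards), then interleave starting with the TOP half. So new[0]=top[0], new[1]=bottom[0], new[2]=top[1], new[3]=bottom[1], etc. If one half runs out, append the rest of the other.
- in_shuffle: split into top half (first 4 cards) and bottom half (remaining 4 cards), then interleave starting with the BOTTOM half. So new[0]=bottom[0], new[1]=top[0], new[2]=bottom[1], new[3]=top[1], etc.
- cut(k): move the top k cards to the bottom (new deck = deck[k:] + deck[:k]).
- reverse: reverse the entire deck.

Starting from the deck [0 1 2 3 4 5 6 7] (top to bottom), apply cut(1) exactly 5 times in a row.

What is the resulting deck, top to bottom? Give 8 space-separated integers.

After op 1 (cut(1)): [1 2 3 4 5 6 7 0]
After op 2 (cut(1)): [2 3 4 5 6 7 0 1]
After op 3 (cut(1)): [3 4 5 6 7 0 1 2]
After op 4 (cut(1)): [4 5 6 7 0 1 2 3]
After op 5 (cut(1)): [5 6 7 0 1 2 3 4]

Answer: 5 6 7 0 1 2 3 4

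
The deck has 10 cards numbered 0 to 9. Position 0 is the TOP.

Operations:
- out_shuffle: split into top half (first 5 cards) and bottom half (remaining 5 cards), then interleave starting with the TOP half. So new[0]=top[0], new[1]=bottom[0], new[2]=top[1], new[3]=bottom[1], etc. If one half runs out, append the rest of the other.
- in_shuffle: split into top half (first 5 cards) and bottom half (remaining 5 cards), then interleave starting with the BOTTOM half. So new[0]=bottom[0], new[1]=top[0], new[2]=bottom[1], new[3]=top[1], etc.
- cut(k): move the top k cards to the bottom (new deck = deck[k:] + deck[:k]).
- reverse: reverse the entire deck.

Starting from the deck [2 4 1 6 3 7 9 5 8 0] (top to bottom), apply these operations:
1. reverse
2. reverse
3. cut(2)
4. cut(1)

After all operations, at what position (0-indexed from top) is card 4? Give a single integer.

After op 1 (reverse): [0 8 5 9 7 3 6 1 4 2]
After op 2 (reverse): [2 4 1 6 3 7 9 5 8 0]
After op 3 (cut(2)): [1 6 3 7 9 5 8 0 2 4]
After op 4 (cut(1)): [6 3 7 9 5 8 0 2 4 1]
Card 4 is at position 8.

Answer: 8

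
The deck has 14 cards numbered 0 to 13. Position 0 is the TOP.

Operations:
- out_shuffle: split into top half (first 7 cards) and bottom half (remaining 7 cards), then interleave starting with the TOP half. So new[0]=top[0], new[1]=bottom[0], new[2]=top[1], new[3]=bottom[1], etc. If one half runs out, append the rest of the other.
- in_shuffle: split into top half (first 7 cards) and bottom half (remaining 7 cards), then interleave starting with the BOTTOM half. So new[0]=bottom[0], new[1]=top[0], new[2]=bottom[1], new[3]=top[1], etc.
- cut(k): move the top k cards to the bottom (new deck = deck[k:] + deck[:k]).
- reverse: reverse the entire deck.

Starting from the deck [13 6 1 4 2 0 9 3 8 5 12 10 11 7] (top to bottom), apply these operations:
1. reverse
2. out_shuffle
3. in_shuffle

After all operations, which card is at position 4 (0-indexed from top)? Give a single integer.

Answer: 1

Derivation:
After op 1 (reverse): [7 11 10 12 5 8 3 9 0 2 4 1 6 13]
After op 2 (out_shuffle): [7 9 11 0 10 2 12 4 5 1 8 6 3 13]
After op 3 (in_shuffle): [4 7 5 9 1 11 8 0 6 10 3 2 13 12]
Position 4: card 1.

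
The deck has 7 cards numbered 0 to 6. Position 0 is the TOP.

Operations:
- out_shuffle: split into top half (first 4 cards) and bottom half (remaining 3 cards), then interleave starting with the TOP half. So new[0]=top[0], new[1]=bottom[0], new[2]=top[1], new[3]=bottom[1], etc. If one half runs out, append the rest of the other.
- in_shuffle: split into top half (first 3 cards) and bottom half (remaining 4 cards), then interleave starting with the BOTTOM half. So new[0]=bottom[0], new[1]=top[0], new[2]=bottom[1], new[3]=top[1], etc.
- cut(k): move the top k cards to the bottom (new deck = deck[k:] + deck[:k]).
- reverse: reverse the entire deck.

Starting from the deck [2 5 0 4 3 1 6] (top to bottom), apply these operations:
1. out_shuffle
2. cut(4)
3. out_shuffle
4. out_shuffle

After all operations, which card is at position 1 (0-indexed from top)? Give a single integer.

After op 1 (out_shuffle): [2 3 5 1 0 6 4]
After op 2 (cut(4)): [0 6 4 2 3 5 1]
After op 3 (out_shuffle): [0 3 6 5 4 1 2]
After op 4 (out_shuffle): [0 4 3 1 6 2 5]
Position 1: card 4.

Answer: 4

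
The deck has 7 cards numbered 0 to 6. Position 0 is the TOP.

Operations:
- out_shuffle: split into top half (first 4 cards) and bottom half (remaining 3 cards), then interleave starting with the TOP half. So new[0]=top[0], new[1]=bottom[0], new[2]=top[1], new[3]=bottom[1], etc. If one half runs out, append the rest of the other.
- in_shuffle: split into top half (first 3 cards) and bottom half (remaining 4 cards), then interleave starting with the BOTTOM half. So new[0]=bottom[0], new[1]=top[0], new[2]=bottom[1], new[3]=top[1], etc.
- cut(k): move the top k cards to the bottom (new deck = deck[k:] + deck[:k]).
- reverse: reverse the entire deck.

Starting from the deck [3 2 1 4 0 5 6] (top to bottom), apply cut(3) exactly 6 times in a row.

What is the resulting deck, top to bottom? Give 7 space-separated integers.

After op 1 (cut(3)): [4 0 5 6 3 2 1]
After op 2 (cut(3)): [6 3 2 1 4 0 5]
After op 3 (cut(3)): [1 4 0 5 6 3 2]
After op 4 (cut(3)): [5 6 3 2 1 4 0]
After op 5 (cut(3)): [2 1 4 0 5 6 3]
After op 6 (cut(3)): [0 5 6 3 2 1 4]

Answer: 0 5 6 3 2 1 4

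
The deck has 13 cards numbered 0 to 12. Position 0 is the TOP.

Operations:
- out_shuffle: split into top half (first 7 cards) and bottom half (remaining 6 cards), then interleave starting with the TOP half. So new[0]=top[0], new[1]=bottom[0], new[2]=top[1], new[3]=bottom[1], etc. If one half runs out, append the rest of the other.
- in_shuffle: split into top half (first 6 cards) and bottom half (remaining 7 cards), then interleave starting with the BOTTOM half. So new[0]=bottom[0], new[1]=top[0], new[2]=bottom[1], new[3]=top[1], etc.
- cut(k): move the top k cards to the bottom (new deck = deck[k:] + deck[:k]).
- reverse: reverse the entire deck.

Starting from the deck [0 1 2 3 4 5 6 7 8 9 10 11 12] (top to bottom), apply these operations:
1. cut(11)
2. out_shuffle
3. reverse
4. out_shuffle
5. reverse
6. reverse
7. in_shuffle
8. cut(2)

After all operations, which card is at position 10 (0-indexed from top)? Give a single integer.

After op 1 (cut(11)): [11 12 0 1 2 3 4 5 6 7 8 9 10]
After op 2 (out_shuffle): [11 5 12 6 0 7 1 8 2 9 3 10 4]
After op 3 (reverse): [4 10 3 9 2 8 1 7 0 6 12 5 11]
After op 4 (out_shuffle): [4 7 10 0 3 6 9 12 2 5 8 11 1]
After op 5 (reverse): [1 11 8 5 2 12 9 6 3 0 10 7 4]
After op 6 (reverse): [4 7 10 0 3 6 9 12 2 5 8 11 1]
After op 7 (in_shuffle): [9 4 12 7 2 10 5 0 8 3 11 6 1]
After op 8 (cut(2)): [12 7 2 10 5 0 8 3 11 6 1 9 4]
Position 10: card 1.

Answer: 1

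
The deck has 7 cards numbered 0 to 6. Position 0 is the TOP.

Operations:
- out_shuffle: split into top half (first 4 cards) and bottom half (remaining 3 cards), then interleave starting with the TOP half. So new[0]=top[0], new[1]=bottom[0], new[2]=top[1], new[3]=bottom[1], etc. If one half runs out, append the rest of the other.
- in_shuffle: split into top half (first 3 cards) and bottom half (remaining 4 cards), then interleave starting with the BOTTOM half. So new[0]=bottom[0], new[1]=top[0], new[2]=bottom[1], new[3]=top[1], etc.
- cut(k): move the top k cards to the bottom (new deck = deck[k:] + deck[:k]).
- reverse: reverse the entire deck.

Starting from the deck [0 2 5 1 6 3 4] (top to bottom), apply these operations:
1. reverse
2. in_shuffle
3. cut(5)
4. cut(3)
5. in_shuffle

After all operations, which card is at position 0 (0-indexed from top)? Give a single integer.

After op 1 (reverse): [4 3 6 1 5 2 0]
After op 2 (in_shuffle): [1 4 5 3 2 6 0]
After op 3 (cut(5)): [6 0 1 4 5 3 2]
After op 4 (cut(3)): [4 5 3 2 6 0 1]
After op 5 (in_shuffle): [2 4 6 5 0 3 1]
Position 0: card 2.

Answer: 2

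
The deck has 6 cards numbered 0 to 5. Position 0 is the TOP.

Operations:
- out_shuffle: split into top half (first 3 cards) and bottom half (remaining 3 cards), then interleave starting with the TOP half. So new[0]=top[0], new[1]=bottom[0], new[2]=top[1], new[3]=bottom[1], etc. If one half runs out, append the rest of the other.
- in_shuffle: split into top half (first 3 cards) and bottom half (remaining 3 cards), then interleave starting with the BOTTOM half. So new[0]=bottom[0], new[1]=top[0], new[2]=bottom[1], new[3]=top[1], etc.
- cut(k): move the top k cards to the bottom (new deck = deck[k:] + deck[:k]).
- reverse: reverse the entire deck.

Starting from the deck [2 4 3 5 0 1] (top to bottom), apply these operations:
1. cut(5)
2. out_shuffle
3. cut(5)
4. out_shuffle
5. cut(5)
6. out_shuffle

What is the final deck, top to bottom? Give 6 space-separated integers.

After op 1 (cut(5)): [1 2 4 3 5 0]
After op 2 (out_shuffle): [1 3 2 5 4 0]
After op 3 (cut(5)): [0 1 3 2 5 4]
After op 4 (out_shuffle): [0 2 1 5 3 4]
After op 5 (cut(5)): [4 0 2 1 5 3]
After op 6 (out_shuffle): [4 1 0 5 2 3]

Answer: 4 1 0 5 2 3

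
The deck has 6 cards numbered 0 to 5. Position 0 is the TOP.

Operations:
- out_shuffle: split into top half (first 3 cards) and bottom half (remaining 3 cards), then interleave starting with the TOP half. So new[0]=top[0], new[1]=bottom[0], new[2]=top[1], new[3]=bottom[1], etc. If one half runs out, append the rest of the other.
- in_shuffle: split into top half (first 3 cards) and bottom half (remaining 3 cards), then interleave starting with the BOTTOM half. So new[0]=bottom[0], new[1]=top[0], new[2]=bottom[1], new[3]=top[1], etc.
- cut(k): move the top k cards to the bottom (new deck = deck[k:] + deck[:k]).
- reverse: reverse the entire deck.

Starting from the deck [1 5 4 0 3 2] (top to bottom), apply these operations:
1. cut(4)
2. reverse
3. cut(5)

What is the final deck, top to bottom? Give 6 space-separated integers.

After op 1 (cut(4)): [3 2 1 5 4 0]
After op 2 (reverse): [0 4 5 1 2 3]
After op 3 (cut(5)): [3 0 4 5 1 2]

Answer: 3 0 4 5 1 2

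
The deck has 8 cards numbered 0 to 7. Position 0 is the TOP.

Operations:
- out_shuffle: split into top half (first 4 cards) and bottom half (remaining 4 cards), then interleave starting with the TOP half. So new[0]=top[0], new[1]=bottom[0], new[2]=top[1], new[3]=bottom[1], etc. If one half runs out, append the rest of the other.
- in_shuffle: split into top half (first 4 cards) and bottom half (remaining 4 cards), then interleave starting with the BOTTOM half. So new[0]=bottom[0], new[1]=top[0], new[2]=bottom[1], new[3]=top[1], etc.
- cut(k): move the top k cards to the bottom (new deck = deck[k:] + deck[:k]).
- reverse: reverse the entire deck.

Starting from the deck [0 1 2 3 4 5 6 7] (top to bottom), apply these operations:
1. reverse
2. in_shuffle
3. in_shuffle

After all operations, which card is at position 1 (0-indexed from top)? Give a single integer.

After op 1 (reverse): [7 6 5 4 3 2 1 0]
After op 2 (in_shuffle): [3 7 2 6 1 5 0 4]
After op 3 (in_shuffle): [1 3 5 7 0 2 4 6]
Position 1: card 3.

Answer: 3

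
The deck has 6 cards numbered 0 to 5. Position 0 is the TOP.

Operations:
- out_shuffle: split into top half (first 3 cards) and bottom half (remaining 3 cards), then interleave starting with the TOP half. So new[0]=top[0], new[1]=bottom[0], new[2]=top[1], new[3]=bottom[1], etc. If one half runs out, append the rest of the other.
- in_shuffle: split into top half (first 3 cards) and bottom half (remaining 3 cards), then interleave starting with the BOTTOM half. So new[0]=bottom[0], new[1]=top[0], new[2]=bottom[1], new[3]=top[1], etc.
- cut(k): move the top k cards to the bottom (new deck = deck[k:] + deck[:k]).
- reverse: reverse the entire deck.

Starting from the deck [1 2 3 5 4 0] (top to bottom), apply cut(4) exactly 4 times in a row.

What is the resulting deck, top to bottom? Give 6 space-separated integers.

After op 1 (cut(4)): [4 0 1 2 3 5]
After op 2 (cut(4)): [3 5 4 0 1 2]
After op 3 (cut(4)): [1 2 3 5 4 0]
After op 4 (cut(4)): [4 0 1 2 3 5]

Answer: 4 0 1 2 3 5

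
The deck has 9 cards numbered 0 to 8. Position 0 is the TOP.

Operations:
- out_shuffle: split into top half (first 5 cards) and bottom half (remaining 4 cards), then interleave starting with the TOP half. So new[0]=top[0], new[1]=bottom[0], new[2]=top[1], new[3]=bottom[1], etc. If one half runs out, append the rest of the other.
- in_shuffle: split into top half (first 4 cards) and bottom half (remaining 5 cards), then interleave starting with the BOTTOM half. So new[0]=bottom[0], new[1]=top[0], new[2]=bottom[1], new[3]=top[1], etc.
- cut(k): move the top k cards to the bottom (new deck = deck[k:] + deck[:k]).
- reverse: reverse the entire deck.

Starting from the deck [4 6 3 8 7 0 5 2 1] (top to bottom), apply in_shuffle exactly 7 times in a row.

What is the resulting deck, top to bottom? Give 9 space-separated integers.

After op 1 (in_shuffle): [7 4 0 6 5 3 2 8 1]
After op 2 (in_shuffle): [5 7 3 4 2 0 8 6 1]
After op 3 (in_shuffle): [2 5 0 7 8 3 6 4 1]
After op 4 (in_shuffle): [8 2 3 5 6 0 4 7 1]
After op 5 (in_shuffle): [6 8 0 2 4 3 7 5 1]
After op 6 (in_shuffle): [4 6 3 8 7 0 5 2 1]
After op 7 (in_shuffle): [7 4 0 6 5 3 2 8 1]

Answer: 7 4 0 6 5 3 2 8 1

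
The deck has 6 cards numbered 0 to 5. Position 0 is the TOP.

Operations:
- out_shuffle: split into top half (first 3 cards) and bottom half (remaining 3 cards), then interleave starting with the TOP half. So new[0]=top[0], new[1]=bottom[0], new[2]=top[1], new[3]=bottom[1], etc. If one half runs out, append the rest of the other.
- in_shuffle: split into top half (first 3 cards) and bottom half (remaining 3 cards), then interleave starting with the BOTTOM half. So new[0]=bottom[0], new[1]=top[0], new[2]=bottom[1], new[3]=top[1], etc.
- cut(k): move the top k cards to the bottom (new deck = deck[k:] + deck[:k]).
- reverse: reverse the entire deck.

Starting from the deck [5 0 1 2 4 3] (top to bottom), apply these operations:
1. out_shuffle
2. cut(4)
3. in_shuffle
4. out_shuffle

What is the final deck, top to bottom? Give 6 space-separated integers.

Answer: 2 3 1 4 0 5

Derivation:
After op 1 (out_shuffle): [5 2 0 4 1 3]
After op 2 (cut(4)): [1 3 5 2 0 4]
After op 3 (in_shuffle): [2 1 0 3 4 5]
After op 4 (out_shuffle): [2 3 1 4 0 5]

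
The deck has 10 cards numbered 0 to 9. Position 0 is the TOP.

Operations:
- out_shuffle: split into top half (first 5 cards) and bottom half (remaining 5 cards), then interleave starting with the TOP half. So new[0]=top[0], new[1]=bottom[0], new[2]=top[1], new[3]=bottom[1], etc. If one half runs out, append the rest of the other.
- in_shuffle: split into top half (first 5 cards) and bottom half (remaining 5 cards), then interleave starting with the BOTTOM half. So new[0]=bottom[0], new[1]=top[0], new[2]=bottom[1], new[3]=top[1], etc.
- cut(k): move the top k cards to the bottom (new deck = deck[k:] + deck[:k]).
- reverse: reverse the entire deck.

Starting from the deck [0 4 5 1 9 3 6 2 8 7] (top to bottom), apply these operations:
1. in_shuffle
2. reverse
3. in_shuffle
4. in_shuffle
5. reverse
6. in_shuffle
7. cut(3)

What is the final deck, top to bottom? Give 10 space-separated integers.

After op 1 (in_shuffle): [3 0 6 4 2 5 8 1 7 9]
After op 2 (reverse): [9 7 1 8 5 2 4 6 0 3]
After op 3 (in_shuffle): [2 9 4 7 6 1 0 8 3 5]
After op 4 (in_shuffle): [1 2 0 9 8 4 3 7 5 6]
After op 5 (reverse): [6 5 7 3 4 8 9 0 2 1]
After op 6 (in_shuffle): [8 6 9 5 0 7 2 3 1 4]
After op 7 (cut(3)): [5 0 7 2 3 1 4 8 6 9]

Answer: 5 0 7 2 3 1 4 8 6 9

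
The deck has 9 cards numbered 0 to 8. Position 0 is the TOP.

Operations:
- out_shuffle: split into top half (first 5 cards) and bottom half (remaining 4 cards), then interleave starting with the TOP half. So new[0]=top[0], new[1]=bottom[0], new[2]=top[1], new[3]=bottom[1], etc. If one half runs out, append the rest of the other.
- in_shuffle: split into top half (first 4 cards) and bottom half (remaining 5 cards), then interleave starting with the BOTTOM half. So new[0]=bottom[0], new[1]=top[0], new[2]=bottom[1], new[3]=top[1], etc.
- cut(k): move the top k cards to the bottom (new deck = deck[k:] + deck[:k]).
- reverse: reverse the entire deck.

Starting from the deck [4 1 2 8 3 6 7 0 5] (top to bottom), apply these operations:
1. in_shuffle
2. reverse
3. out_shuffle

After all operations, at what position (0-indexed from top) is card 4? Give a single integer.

After op 1 (in_shuffle): [3 4 6 1 7 2 0 8 5]
After op 2 (reverse): [5 8 0 2 7 1 6 4 3]
After op 3 (out_shuffle): [5 1 8 6 0 4 2 3 7]
Card 4 is at position 5.

Answer: 5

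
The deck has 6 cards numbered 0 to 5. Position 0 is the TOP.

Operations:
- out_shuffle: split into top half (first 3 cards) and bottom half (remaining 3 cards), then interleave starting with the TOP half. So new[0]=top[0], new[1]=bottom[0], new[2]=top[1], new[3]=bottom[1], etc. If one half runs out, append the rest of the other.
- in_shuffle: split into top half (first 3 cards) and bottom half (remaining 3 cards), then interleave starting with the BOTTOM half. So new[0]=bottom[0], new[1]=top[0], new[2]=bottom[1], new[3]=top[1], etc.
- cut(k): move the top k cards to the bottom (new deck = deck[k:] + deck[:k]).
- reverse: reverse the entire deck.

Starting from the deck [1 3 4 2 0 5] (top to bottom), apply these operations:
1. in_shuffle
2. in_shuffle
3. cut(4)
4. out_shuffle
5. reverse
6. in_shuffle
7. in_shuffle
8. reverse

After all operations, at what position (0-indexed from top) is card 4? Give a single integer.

Answer: 3

Derivation:
After op 1 (in_shuffle): [2 1 0 3 5 4]
After op 2 (in_shuffle): [3 2 5 1 4 0]
After op 3 (cut(4)): [4 0 3 2 5 1]
After op 4 (out_shuffle): [4 2 0 5 3 1]
After op 5 (reverse): [1 3 5 0 2 4]
After op 6 (in_shuffle): [0 1 2 3 4 5]
After op 7 (in_shuffle): [3 0 4 1 5 2]
After op 8 (reverse): [2 5 1 4 0 3]
Card 4 is at position 3.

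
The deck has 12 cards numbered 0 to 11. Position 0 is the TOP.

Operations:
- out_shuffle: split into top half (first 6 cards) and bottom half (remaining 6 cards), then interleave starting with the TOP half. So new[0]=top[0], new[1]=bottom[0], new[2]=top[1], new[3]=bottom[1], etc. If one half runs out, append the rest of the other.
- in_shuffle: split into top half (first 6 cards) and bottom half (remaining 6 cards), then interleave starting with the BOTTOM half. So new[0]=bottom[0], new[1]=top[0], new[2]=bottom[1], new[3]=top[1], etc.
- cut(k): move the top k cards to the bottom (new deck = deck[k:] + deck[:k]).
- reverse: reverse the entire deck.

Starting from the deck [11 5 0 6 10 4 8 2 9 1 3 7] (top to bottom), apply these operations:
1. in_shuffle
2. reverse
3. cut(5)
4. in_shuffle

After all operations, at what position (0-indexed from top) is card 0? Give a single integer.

After op 1 (in_shuffle): [8 11 2 5 9 0 1 6 3 10 7 4]
After op 2 (reverse): [4 7 10 3 6 1 0 9 5 2 11 8]
After op 3 (cut(5)): [1 0 9 5 2 11 8 4 7 10 3 6]
After op 4 (in_shuffle): [8 1 4 0 7 9 10 5 3 2 6 11]
Card 0 is at position 3.

Answer: 3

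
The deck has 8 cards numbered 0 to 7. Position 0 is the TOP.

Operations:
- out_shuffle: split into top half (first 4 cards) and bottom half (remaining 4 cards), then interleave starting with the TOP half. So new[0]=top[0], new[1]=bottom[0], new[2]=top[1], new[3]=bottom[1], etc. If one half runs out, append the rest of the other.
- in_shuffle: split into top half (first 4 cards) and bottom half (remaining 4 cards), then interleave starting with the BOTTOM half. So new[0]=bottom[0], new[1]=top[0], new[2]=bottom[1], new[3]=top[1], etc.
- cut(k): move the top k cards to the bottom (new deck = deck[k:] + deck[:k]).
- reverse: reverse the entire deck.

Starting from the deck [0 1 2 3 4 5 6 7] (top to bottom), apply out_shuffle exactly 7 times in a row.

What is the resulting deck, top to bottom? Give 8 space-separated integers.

After op 1 (out_shuffle): [0 4 1 5 2 6 3 7]
After op 2 (out_shuffle): [0 2 4 6 1 3 5 7]
After op 3 (out_shuffle): [0 1 2 3 4 5 6 7]
After op 4 (out_shuffle): [0 4 1 5 2 6 3 7]
After op 5 (out_shuffle): [0 2 4 6 1 3 5 7]
After op 6 (out_shuffle): [0 1 2 3 4 5 6 7]
After op 7 (out_shuffle): [0 4 1 5 2 6 3 7]

Answer: 0 4 1 5 2 6 3 7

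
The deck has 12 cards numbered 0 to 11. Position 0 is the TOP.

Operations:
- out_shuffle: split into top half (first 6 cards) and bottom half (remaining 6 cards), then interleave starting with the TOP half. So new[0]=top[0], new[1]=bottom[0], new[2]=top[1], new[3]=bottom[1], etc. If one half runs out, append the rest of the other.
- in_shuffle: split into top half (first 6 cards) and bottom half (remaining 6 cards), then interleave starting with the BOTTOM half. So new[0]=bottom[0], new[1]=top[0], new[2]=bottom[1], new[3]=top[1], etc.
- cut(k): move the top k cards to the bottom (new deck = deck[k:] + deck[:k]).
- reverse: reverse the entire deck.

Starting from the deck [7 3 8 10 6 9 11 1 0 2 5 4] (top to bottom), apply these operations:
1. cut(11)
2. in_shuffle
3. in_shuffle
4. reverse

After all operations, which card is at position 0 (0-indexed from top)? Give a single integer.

Answer: 3

Derivation:
After op 1 (cut(11)): [4 7 3 8 10 6 9 11 1 0 2 5]
After op 2 (in_shuffle): [9 4 11 7 1 3 0 8 2 10 5 6]
After op 3 (in_shuffle): [0 9 8 4 2 11 10 7 5 1 6 3]
After op 4 (reverse): [3 6 1 5 7 10 11 2 4 8 9 0]
Position 0: card 3.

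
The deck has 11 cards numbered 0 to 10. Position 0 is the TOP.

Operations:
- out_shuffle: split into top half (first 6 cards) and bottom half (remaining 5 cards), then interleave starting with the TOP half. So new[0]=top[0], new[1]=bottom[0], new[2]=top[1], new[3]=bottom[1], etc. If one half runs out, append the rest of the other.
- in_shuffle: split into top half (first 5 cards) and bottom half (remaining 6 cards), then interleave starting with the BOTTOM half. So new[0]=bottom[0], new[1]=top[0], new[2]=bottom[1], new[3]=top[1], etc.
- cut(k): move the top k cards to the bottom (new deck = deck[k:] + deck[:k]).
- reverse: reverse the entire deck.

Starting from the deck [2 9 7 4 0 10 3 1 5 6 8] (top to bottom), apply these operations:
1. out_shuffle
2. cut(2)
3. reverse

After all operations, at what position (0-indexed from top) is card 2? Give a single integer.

Answer: 1

Derivation:
After op 1 (out_shuffle): [2 3 9 1 7 5 4 6 0 8 10]
After op 2 (cut(2)): [9 1 7 5 4 6 0 8 10 2 3]
After op 3 (reverse): [3 2 10 8 0 6 4 5 7 1 9]
Card 2 is at position 1.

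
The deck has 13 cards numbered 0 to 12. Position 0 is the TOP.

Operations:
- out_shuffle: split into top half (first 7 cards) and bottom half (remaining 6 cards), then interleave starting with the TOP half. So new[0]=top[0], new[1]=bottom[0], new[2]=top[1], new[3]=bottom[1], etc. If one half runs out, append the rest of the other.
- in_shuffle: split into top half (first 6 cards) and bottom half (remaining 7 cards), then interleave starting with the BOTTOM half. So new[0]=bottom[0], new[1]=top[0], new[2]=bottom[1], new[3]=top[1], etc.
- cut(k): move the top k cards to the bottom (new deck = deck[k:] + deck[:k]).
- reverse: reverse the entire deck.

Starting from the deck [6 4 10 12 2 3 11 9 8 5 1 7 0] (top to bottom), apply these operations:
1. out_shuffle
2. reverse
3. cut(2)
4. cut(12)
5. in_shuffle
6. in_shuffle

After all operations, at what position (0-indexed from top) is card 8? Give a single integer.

After op 1 (out_shuffle): [6 9 4 8 10 5 12 1 2 7 3 0 11]
After op 2 (reverse): [11 0 3 7 2 1 12 5 10 8 4 9 6]
After op 3 (cut(2)): [3 7 2 1 12 5 10 8 4 9 6 11 0]
After op 4 (cut(12)): [0 3 7 2 1 12 5 10 8 4 9 6 11]
After op 5 (in_shuffle): [5 0 10 3 8 7 4 2 9 1 6 12 11]
After op 6 (in_shuffle): [4 5 2 0 9 10 1 3 6 8 12 7 11]
Card 8 is at position 9.

Answer: 9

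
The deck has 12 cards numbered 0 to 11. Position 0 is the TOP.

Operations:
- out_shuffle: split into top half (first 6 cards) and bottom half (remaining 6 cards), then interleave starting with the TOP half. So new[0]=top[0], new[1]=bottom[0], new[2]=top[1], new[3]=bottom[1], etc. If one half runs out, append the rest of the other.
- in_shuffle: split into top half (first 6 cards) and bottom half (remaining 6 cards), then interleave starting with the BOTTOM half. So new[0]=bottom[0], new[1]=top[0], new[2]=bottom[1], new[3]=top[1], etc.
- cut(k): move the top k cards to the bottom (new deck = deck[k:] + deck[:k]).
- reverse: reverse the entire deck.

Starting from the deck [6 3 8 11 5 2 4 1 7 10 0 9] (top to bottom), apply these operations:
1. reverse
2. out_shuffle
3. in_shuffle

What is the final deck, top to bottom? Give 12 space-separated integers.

After op 1 (reverse): [9 0 10 7 1 4 2 5 11 8 3 6]
After op 2 (out_shuffle): [9 2 0 5 10 11 7 8 1 3 4 6]
After op 3 (in_shuffle): [7 9 8 2 1 0 3 5 4 10 6 11]

Answer: 7 9 8 2 1 0 3 5 4 10 6 11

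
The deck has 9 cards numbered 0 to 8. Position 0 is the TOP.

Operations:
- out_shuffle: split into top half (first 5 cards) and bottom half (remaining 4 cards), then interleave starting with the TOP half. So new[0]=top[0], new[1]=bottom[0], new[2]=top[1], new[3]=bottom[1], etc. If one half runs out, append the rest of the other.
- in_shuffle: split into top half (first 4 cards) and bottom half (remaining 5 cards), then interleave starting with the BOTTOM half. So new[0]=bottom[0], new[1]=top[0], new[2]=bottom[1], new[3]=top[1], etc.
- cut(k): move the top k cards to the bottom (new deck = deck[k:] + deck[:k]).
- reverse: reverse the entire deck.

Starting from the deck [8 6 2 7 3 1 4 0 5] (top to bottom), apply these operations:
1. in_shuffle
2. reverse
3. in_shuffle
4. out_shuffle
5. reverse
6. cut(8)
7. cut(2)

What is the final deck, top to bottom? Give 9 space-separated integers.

After op 1 (in_shuffle): [3 8 1 6 4 2 0 7 5]
After op 2 (reverse): [5 7 0 2 4 6 1 8 3]
After op 3 (in_shuffle): [4 5 6 7 1 0 8 2 3]
After op 4 (out_shuffle): [4 0 5 8 6 2 7 3 1]
After op 5 (reverse): [1 3 7 2 6 8 5 0 4]
After op 6 (cut(8)): [4 1 3 7 2 6 8 5 0]
After op 7 (cut(2)): [3 7 2 6 8 5 0 4 1]

Answer: 3 7 2 6 8 5 0 4 1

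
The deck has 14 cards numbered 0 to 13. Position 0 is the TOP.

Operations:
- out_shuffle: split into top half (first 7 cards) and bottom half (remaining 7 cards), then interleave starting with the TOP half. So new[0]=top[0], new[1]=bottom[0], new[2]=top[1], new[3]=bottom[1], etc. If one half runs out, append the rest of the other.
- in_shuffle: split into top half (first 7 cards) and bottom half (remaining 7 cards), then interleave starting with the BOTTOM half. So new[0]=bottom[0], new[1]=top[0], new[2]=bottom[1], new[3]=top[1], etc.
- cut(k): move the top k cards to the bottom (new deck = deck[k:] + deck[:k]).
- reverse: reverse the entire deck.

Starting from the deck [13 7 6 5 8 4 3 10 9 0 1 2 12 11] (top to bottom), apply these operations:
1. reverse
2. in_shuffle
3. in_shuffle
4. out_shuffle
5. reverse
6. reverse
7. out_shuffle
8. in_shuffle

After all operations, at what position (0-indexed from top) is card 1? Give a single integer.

After op 1 (reverse): [11 12 2 1 0 9 10 3 4 8 5 6 7 13]
After op 2 (in_shuffle): [3 11 4 12 8 2 5 1 6 0 7 9 13 10]
After op 3 (in_shuffle): [1 3 6 11 0 4 7 12 9 8 13 2 10 5]
After op 4 (out_shuffle): [1 12 3 9 6 8 11 13 0 2 4 10 7 5]
After op 5 (reverse): [5 7 10 4 2 0 13 11 8 6 9 3 12 1]
After op 6 (reverse): [1 12 3 9 6 8 11 13 0 2 4 10 7 5]
After op 7 (out_shuffle): [1 13 12 0 3 2 9 4 6 10 8 7 11 5]
After op 8 (in_shuffle): [4 1 6 13 10 12 8 0 7 3 11 2 5 9]
Card 1 is at position 1.

Answer: 1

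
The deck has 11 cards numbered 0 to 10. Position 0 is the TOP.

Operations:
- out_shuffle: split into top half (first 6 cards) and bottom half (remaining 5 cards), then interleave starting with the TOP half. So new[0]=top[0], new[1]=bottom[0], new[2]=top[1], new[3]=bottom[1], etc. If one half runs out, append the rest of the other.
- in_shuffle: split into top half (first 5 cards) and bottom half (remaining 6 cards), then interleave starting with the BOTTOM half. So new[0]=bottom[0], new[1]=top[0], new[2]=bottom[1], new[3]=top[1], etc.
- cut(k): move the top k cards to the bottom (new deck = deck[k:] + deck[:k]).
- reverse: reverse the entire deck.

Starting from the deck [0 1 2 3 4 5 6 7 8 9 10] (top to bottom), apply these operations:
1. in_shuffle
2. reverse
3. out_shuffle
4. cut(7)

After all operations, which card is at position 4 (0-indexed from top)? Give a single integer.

After op 1 (in_shuffle): [5 0 6 1 7 2 8 3 9 4 10]
After op 2 (reverse): [10 4 9 3 8 2 7 1 6 0 5]
After op 3 (out_shuffle): [10 7 4 1 9 6 3 0 8 5 2]
After op 4 (cut(7)): [0 8 5 2 10 7 4 1 9 6 3]
Position 4: card 10.

Answer: 10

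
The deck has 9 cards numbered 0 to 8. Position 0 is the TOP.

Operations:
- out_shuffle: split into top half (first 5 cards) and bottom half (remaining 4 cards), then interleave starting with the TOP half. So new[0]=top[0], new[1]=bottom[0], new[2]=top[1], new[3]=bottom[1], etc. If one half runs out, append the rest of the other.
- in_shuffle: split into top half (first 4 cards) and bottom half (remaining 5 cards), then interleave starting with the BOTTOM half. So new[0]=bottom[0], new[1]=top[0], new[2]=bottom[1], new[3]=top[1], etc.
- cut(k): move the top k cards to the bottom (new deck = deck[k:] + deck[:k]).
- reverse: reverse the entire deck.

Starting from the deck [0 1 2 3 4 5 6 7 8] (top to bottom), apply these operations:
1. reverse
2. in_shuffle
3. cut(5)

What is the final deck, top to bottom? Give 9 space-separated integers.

After op 1 (reverse): [8 7 6 5 4 3 2 1 0]
After op 2 (in_shuffle): [4 8 3 7 2 6 1 5 0]
After op 3 (cut(5)): [6 1 5 0 4 8 3 7 2]

Answer: 6 1 5 0 4 8 3 7 2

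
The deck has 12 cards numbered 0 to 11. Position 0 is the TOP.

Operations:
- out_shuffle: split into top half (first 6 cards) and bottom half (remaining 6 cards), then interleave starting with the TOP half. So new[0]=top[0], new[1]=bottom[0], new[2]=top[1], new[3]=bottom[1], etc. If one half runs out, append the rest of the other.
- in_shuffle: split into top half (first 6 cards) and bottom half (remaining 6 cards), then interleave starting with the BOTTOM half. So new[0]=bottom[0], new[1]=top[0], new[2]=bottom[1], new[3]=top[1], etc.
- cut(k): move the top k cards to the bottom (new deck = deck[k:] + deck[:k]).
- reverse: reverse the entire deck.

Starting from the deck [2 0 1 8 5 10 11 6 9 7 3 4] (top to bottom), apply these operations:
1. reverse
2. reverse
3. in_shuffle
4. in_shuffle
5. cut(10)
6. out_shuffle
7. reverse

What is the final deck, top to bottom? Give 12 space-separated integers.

Answer: 9 2 4 8 0 11 5 7 6 1 3 10

Derivation:
After op 1 (reverse): [4 3 7 9 6 11 10 5 8 1 0 2]
After op 2 (reverse): [2 0 1 8 5 10 11 6 9 7 3 4]
After op 3 (in_shuffle): [11 2 6 0 9 1 7 8 3 5 4 10]
After op 4 (in_shuffle): [7 11 8 2 3 6 5 0 4 9 10 1]
After op 5 (cut(10)): [10 1 7 11 8 2 3 6 5 0 4 9]
After op 6 (out_shuffle): [10 3 1 6 7 5 11 0 8 4 2 9]
After op 7 (reverse): [9 2 4 8 0 11 5 7 6 1 3 10]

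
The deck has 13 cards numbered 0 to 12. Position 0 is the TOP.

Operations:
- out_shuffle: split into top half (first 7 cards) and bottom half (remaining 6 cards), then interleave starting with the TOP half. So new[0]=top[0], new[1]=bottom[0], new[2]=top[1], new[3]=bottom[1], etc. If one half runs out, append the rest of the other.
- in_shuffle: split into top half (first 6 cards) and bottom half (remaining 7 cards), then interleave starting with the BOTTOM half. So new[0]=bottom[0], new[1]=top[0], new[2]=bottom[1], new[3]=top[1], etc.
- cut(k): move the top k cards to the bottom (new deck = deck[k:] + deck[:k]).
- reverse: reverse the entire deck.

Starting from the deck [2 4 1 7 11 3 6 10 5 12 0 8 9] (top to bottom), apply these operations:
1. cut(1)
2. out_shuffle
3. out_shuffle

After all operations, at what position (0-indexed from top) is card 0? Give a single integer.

After op 1 (cut(1)): [4 1 7 11 3 6 10 5 12 0 8 9 2]
After op 2 (out_shuffle): [4 5 1 12 7 0 11 8 3 9 6 2 10]
After op 3 (out_shuffle): [4 8 5 3 1 9 12 6 7 2 0 10 11]
Card 0 is at position 10.

Answer: 10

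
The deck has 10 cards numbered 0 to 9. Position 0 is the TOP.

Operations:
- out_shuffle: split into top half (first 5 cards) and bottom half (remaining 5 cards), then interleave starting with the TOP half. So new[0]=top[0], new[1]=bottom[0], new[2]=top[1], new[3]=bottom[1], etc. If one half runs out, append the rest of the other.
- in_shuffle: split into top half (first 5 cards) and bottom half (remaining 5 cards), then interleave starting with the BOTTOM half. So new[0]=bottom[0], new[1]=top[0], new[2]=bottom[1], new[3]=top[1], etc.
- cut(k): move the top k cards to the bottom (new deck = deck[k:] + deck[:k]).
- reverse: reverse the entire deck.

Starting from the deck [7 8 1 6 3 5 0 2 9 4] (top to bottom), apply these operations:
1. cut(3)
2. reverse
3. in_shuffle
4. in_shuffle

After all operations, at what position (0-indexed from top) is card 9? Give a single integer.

Answer: 8

Derivation:
After op 1 (cut(3)): [6 3 5 0 2 9 4 7 8 1]
After op 2 (reverse): [1 8 7 4 9 2 0 5 3 6]
After op 3 (in_shuffle): [2 1 0 8 5 7 3 4 6 9]
After op 4 (in_shuffle): [7 2 3 1 4 0 6 8 9 5]
Card 9 is at position 8.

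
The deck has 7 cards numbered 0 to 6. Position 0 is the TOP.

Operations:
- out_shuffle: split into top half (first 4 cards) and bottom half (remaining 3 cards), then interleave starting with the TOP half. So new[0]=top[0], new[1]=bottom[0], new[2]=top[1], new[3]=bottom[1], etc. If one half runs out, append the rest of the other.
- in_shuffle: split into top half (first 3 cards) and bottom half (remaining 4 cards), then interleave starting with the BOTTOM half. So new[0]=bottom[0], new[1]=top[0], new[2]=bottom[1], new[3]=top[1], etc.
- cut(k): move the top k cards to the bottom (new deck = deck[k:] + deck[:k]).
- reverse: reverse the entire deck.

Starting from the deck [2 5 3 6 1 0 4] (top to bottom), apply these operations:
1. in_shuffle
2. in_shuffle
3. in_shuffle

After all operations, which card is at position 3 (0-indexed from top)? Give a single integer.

Answer: 6

Derivation:
After op 1 (in_shuffle): [6 2 1 5 0 3 4]
After op 2 (in_shuffle): [5 6 0 2 3 1 4]
After op 3 (in_shuffle): [2 5 3 6 1 0 4]
Position 3: card 6.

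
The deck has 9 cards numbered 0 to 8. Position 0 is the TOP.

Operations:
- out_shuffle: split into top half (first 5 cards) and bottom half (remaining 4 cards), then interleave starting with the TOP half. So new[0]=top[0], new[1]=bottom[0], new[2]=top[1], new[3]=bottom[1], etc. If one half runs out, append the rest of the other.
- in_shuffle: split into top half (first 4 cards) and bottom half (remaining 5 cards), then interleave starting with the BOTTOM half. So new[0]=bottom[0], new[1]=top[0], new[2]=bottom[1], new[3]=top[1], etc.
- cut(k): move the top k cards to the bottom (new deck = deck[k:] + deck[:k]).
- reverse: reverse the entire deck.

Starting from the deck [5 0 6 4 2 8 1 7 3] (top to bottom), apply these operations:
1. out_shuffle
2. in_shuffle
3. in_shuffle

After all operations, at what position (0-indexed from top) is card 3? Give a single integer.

After op 1 (out_shuffle): [5 8 0 1 6 7 4 3 2]
After op 2 (in_shuffle): [6 5 7 8 4 0 3 1 2]
After op 3 (in_shuffle): [4 6 0 5 3 7 1 8 2]
Card 3 is at position 4.

Answer: 4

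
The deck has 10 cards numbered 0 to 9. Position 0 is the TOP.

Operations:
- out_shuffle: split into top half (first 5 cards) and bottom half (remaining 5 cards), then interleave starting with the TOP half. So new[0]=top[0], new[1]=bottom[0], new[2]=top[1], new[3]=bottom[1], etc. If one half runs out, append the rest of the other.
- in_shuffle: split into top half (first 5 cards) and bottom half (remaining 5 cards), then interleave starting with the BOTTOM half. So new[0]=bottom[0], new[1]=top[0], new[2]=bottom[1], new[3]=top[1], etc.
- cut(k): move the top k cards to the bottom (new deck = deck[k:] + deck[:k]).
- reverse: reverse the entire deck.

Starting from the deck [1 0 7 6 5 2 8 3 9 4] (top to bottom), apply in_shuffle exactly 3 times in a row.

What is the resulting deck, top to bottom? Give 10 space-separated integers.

After op 1 (in_shuffle): [2 1 8 0 3 7 9 6 4 5]
After op 2 (in_shuffle): [7 2 9 1 6 8 4 0 5 3]
After op 3 (in_shuffle): [8 7 4 2 0 9 5 1 3 6]

Answer: 8 7 4 2 0 9 5 1 3 6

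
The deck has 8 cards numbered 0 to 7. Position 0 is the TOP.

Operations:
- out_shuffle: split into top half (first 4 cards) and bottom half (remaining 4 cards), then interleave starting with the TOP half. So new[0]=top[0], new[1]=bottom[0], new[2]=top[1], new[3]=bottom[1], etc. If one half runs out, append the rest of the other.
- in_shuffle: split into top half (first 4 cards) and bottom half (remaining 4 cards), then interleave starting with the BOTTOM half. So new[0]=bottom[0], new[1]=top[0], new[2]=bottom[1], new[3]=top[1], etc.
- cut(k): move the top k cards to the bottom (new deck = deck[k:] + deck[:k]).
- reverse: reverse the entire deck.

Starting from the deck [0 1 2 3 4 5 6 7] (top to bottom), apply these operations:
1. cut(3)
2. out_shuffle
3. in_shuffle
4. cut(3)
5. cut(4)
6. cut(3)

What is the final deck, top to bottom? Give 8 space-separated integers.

Answer: 1 7 6 4 2 0 5 3

Derivation:
After op 1 (cut(3)): [3 4 5 6 7 0 1 2]
After op 2 (out_shuffle): [3 7 4 0 5 1 6 2]
After op 3 (in_shuffle): [5 3 1 7 6 4 2 0]
After op 4 (cut(3)): [7 6 4 2 0 5 3 1]
After op 5 (cut(4)): [0 5 3 1 7 6 4 2]
After op 6 (cut(3)): [1 7 6 4 2 0 5 3]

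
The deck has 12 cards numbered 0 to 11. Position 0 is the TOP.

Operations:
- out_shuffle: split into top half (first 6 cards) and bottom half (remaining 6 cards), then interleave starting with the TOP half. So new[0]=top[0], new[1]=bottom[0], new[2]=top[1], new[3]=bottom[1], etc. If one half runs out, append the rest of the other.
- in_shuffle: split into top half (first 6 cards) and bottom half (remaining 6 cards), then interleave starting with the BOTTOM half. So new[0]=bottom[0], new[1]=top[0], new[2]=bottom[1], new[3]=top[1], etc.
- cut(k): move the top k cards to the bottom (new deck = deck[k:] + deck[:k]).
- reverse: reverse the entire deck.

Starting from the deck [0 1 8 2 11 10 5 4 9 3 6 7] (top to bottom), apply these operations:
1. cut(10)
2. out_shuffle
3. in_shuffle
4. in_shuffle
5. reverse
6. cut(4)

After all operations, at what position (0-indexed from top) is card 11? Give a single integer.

Answer: 0

Derivation:
After op 1 (cut(10)): [6 7 0 1 8 2 11 10 5 4 9 3]
After op 2 (out_shuffle): [6 11 7 10 0 5 1 4 8 9 2 3]
After op 3 (in_shuffle): [1 6 4 11 8 7 9 10 2 0 3 5]
After op 4 (in_shuffle): [9 1 10 6 2 4 0 11 3 8 5 7]
After op 5 (reverse): [7 5 8 3 11 0 4 2 6 10 1 9]
After op 6 (cut(4)): [11 0 4 2 6 10 1 9 7 5 8 3]
Card 11 is at position 0.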